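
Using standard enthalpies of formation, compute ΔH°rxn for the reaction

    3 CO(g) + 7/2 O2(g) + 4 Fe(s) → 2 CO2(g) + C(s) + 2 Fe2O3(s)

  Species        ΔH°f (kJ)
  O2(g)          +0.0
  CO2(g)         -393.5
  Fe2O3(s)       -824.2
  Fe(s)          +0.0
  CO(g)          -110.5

ΔH°rxn = -2103.9 kJ

Products: 2·(-393.5) + 1·(+0.0) + 2·(-824.2) = -2435.4
Reactants: 3·(-110.5) + 7/2·(+0.0) + 4·(+0.0) = -331.5
ΔH°rxn = (-2435.4) − (-331.5) = -2103.9 kJ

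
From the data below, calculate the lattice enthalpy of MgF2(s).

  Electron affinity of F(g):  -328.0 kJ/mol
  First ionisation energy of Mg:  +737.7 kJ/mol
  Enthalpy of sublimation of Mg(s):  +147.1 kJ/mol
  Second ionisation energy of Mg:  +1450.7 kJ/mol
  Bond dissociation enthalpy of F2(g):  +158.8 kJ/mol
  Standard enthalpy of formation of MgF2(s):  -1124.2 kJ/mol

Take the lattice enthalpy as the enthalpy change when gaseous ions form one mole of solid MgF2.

U = -2962.5 kJ/mol

ΔHf° = 1·ΔHsub + 1·(ΣIE) + 1·D(F2) + 2·EA + U
-1124.2 = 1·(+147.1) + 1·(+2188.4) + 1·(+158.8) + 2·(-328.0) + U
U = -1124.2 − (+1838.3) = -2962.5 kJ/mol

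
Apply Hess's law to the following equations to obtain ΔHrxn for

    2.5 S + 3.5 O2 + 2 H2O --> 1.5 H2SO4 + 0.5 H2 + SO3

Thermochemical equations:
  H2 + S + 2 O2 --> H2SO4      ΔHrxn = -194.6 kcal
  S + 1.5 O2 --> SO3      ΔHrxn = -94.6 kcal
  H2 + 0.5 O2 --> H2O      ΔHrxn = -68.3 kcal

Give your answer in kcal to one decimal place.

ΔHrxn = -249.9 kcal

equation 1 × 3/2 (scale by 3/2 for the 3/2 H2SO4): (3/2)·(-194.6) = -291.9 kcal
equation 2 as written (SO3 already on the product side): -94.6 kcal
equation 3 reversed and × 2 (reverse to put H2O on the reactant side; scale by 2 for the 2 H2O): (-2)·(-68.3) = +136.6 kcal
ΔHrxn = (-291.9) + (-94.6) + (+136.6) = -249.9 kcal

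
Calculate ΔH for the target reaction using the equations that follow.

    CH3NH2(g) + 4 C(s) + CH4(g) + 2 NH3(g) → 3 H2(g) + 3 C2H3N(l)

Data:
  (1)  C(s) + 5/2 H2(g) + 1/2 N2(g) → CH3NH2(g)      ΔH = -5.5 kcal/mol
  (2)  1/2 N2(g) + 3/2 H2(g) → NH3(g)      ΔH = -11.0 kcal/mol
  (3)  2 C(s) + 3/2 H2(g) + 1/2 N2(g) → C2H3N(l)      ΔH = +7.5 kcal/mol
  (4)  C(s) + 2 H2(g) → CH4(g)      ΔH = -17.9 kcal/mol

ΔH = 67.9 kcal/mol

(1) reversed: +5.5 kcal/mol
(2) reversed and × 2: (-2)·(-11.0) = +22.0 kcal/mol
(3) × 3: (3)·(+7.5) = +22.5 kcal/mol
(4) reversed: +17.9 kcal/mol
Since enthalpy is a state function, ΔH = (-1)·(-5.5) + (-2)·(-11.0) + (3)·(+7.5) + (-1)·(-17.9) = 67.9 kcal/mol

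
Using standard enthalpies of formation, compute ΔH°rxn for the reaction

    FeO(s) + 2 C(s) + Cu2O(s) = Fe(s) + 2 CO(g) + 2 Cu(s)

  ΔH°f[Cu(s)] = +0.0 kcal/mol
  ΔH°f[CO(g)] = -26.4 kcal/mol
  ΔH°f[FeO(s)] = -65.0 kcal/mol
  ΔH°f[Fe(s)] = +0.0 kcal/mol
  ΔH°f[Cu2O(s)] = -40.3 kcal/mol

ΔH°rxn = Σ nΔHf°(products) − Σ nΔHf°(reactants).
Products: 1·(+0.0) + 2·(-26.4) + 2·(+0.0) = -52.8
Reactants: 1·(-65.0) + 2·(+0.0) + 1·(-40.3) = -105.3
ΔH°rxn = (-52.8) − (-105.3) = 52.5 kcal/mol

ΔH°rxn = 52.5 kcal/mol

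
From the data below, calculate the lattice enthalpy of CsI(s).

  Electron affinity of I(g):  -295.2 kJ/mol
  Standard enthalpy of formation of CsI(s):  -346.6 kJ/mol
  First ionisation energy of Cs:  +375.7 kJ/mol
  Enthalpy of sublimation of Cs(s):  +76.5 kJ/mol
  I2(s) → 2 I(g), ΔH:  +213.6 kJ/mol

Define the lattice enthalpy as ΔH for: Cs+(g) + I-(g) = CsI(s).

U = -610.4 kJ/mol

ΔHf° = 1·ΔHsub + 1·(ΣIE) + 1/2·D(I2) + 1·EA + U
-346.6 = 1·(+76.5) + 1·(+375.7) + 1/2·(+213.6) + 1·(-295.2) + U
U = -346.6 − (+263.8) = -610.4 kJ/mol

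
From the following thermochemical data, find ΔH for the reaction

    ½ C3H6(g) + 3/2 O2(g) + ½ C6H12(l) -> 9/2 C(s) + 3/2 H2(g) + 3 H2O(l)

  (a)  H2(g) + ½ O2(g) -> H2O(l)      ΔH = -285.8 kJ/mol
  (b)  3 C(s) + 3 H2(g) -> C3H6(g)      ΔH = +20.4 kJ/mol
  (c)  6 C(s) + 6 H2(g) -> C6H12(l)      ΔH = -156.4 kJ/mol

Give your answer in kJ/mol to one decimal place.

ΔH = -789.4 kJ/mol

(a) × 3: (3)·(-285.8) = -857.4 kJ/mol
(b) reversed and × 1/2: (-1/2)·(+20.4) = -10.2 kJ/mol
(c) reversed and × 1/2: (-1/2)·(-156.4) = +78.2 kJ/mol
ΔH = (-857.4) + (-10.2) + (+78.2) = -789.4 kJ/mol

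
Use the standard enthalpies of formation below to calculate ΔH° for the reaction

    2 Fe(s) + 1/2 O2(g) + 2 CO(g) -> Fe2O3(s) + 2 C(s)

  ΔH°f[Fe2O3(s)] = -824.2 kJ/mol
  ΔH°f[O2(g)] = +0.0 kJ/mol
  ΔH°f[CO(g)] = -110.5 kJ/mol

ΔH° = -603.2 kJ/mol

Products: 1·(-824.2) + 2·(+0.0) = -824.2
Reactants: 2·(+0.0) + 1/2·(+0.0) + 2·(-110.5) = -221.0
ΔH° = (-824.2) − (-221.0) = -603.2 kJ/mol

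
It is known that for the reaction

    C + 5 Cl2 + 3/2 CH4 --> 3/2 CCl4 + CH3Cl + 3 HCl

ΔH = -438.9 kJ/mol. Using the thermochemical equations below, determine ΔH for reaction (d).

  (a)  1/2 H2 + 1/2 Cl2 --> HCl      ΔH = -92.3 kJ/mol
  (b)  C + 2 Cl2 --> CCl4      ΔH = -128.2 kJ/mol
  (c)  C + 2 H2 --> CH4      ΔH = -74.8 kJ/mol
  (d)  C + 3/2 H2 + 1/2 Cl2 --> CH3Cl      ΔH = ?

ΔH = -81.9 kJ/mol

(a) × 3 (×3 to match 3 HCl in the target): (3)·(-92.3) = -276.9 kJ/mol
(b) × 3/2 (scale by 3/2 for the 3/2 CCl4): (3/2)·(-128.2) = -192.3 kJ/mol
(c) reversed and × 3/2 (CH4 must end up as a reactant; ×3/2 to match 3/2 CH4 in the target): (-3/2)·(-74.8) = +112.2 kJ/mol
(d) as written (CH3Cl already on the product side): contributes x
-438.9 = (-276.9) + (-192.3) + (+112.2) + x
x = (-438.9 − (-357.0)) / (1) = -81.9 kJ/mol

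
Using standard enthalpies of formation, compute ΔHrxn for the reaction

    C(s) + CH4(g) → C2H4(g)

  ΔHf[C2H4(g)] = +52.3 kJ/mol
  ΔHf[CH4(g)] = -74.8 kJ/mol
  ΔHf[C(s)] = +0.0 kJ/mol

ΔHrxn = 127.1 kJ/mol

ΔH°rxn = Σ nΔHf°(products) − Σ nΔHf°(reactants).
Products: 1·(+52.3) = +52.3
Reactants: 1·(+0.0) + 1·(-74.8) = -74.8
ΔHrxn = (+52.3) − (-74.8) = 127.1 kJ/mol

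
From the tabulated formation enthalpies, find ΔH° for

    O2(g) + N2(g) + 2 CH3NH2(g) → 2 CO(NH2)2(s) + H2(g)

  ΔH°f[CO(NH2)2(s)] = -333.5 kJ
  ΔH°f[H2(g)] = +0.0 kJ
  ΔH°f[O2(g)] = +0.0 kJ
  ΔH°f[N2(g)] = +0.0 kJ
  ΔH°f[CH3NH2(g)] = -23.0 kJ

Products: 2·(-333.5) + 1·(+0.0) = -667.0
Reactants: 1·(+0.0) + 1·(+0.0) + 2·(-23.0) = -46.0
ΔH° = (-667.0) − (-46.0) = -621.0 kJ

ΔH° = -621.0 kJ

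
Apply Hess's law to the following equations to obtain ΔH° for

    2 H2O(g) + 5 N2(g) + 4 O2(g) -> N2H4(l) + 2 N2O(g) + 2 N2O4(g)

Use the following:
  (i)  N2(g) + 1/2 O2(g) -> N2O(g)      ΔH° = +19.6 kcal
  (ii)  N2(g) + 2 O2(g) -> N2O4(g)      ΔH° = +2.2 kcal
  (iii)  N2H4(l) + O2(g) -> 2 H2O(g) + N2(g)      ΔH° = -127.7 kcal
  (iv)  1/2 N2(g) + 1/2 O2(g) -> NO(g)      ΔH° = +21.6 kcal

(i) × 2: (2)·(+19.6) = +39.2 kcal
(ii) × 2: (2)·(+2.2) = +4.4 kcal
(iii) reversed: +127.7 kcal
(iv): not needed.
ΔH° = (2)·(+19.6) + (2)·(+2.2) + (-1)·(-127.7) = 171.3 kcal

ΔH° = 171.3 kcal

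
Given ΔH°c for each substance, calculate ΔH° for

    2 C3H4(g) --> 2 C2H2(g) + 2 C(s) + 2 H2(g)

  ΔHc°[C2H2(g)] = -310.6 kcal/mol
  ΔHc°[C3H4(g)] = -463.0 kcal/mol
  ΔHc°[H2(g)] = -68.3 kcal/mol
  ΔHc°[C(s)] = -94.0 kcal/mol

Using ΔH = Σ nΔHc°(reactants) − Σ nΔHc°(products):
= [2·(-463.0)] − [2·(-310.6) + 2·(-94.0) + 2·(-68.3)]
= 19.8 kcal/mol

ΔH° = 19.8 kcal/mol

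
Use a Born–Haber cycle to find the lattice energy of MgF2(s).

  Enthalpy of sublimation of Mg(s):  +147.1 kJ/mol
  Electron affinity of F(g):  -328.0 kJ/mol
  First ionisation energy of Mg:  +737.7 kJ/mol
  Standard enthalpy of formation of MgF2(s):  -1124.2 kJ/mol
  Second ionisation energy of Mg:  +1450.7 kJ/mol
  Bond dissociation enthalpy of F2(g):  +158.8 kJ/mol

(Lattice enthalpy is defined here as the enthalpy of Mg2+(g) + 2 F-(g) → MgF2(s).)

U = -2962.5 kJ/mol

ΔHf° = 1·ΔHsub + 1·(ΣIE) + 1·D(F2) + 2·EA + U
-1124.2 = 1·(+147.1) + 1·(+2188.4) + 1·(+158.8) + 2·(-328.0) + U
U = -1124.2 − (+1838.3) = -2962.5 kJ/mol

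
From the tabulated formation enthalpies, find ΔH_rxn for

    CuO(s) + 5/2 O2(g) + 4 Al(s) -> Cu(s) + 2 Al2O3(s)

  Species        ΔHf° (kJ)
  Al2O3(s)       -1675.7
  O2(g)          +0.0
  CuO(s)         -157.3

Products: 1·(+0.0) + 2·(-1675.7) = -3351.4
Reactants: 1·(-157.3) + 5/2·(+0.0) + 4·(+0.0) = -157.3
ΔH_rxn = (-3351.4) − (-157.3) = -3194.1 kJ

ΔH_rxn = -3194.1 kJ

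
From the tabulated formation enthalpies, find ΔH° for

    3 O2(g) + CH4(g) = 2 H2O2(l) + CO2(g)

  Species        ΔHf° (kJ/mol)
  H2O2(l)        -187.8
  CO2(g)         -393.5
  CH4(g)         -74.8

Products: 2·(-187.8) + 1·(-393.5) = -769.1
Reactants: 3·(+0.0) + 1·(-74.8) = -74.8
ΔH° = (-769.1) − (-74.8) = -694.3 kJ/mol

ΔH° = -694.3 kJ/mol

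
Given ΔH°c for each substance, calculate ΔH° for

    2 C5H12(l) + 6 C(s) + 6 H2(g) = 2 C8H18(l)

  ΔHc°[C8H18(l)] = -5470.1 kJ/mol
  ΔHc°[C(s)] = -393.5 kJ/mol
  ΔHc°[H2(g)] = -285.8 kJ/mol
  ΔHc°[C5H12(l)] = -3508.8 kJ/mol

ΔH° = -153.2 kJ/mol

With combustion enthalpies, reactants minus products:
= [2·(-3508.8) + 6·(-393.5) + 6·(-285.8)] − [2·(-5470.1)]
= -153.2 kJ/mol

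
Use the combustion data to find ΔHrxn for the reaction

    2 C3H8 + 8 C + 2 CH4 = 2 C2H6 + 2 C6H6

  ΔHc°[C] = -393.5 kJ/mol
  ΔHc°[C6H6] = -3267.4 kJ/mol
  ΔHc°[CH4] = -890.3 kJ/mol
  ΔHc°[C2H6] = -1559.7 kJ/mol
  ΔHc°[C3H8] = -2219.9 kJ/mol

ΔHrxn = 285.8 kJ/mol

With combustion enthalpies, reactants minus products:
= [2·(-2219.9) + 8·(-393.5) + 2·(-890.3)] − [2·(-1559.7) + 2·(-3267.4)]
= 285.8 kJ/mol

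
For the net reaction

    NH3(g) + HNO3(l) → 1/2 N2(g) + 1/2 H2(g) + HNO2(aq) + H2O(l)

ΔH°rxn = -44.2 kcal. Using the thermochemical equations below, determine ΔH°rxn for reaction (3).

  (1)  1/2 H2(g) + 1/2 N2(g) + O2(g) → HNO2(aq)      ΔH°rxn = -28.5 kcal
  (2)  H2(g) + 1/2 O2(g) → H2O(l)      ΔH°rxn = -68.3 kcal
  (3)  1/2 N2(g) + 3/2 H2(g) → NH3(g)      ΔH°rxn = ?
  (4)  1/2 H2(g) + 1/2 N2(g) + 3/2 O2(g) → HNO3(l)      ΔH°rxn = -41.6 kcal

ΔH°rxn = -11.0 kcal

(1) as written: -28.5 kcal
(2) as written: -68.3 kcal
(3) reversed: contributes −x
(4) reversed: +41.6 kcal
-44.2 = (-28.5) + (-68.3) + (+41.6) − x
x = (-44.2 − (-55.2)) / (-1) = -11.0 kcal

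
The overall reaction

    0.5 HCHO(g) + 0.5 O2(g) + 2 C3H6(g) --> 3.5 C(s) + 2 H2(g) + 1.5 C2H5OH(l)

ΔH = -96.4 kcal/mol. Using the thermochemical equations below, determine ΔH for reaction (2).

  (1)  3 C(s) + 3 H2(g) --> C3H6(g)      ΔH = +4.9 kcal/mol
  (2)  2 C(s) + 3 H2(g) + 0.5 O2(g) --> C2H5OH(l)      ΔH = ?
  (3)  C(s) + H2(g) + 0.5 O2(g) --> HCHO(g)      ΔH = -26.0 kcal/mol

(1) reversed and × 2 (reverse to put C3H6(g) on the reactant side; ×2 to match 2 C3H6(g) in the target): (-2)·(+4.9) = -9.8 kcal/mol
(2) × 3/2 (×3/2 to match 3/2 C2H5OH(l) in the target): contributes 3/2·x
(3) reversed and × 1/2 (reverse to put HCHO(g) on the reactant side; ×1/2 to match 1/2 HCHO(g) in the target): (-1/2)·(-26.0) = +13.0 kcal/mol
-96.4 = (-9.8) + (+13.0) + 3/2·x
x = (-96.4 − (+3.2)) / (3/2) = -66.4 kcal/mol

ΔH = -66.4 kcal/mol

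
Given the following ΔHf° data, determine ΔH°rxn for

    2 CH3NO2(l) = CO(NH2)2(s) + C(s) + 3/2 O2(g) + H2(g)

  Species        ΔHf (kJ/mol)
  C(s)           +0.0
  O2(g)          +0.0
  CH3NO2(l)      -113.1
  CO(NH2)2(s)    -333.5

Products: 1·(-333.5) + 1·(+0.0) + 3/2·(+0.0) + 1·(+0.0) = -333.5
Reactants: 2·(-113.1) = -226.2
ΔH°rxn = (-333.5) − (-226.2) = -107.3 kJ/mol

ΔH°rxn = -107.3 kJ/mol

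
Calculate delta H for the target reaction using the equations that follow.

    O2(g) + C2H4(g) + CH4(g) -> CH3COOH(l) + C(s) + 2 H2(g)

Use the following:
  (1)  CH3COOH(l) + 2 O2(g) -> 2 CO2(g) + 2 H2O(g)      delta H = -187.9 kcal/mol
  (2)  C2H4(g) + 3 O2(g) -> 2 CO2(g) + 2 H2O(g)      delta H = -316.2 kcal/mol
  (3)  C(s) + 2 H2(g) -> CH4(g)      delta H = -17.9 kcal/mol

delta H = -110.4 kcal/mol

(1) reversed (reverse to put CH3COOH(l) on the product side): +187.9 kcal/mol
(2) as written (C2H4(g) already on the reactant side): -316.2 kcal/mol
(3) reversed (CH4(g) must end up as a reactant): +17.9 kcal/mol
Combining the equations, delta H = (-1)·(-187.9) + (1)·(-316.2) + (-1)·(-17.9) = -110.4 kcal/mol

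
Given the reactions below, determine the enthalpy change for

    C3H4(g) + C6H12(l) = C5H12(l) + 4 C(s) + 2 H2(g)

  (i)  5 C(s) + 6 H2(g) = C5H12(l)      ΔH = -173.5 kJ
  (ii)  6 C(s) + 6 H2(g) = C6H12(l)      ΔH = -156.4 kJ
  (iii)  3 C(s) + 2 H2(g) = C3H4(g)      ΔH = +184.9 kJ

ΔH = -202.0 kJ

(i) as written (C5H12(l) already on the product side): -173.5 kJ
(ii) reversed (C6H12(l) must end up as a reactant): +156.4 kJ
(iii) reversed (reverse to put C3H4(g) on the reactant side): -184.9 kJ
ΔH = (1)·(-173.5) + (-1)·(-156.4) + (-1)·(+184.9) = -202.0 kJ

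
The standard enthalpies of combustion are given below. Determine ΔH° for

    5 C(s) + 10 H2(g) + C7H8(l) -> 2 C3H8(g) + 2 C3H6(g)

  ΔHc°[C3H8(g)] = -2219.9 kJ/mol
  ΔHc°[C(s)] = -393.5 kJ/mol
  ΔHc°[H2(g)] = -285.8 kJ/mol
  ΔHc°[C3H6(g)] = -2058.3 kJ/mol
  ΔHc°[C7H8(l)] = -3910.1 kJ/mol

ΔH° = -179.2 kJ/mol

With combustion enthalpies, reactants minus products:
= [5·(-393.5) + 10·(-285.8) + 1·(-3910.1)] − [2·(-2219.9) + 2·(-2058.3)]
= -179.2 kJ/mol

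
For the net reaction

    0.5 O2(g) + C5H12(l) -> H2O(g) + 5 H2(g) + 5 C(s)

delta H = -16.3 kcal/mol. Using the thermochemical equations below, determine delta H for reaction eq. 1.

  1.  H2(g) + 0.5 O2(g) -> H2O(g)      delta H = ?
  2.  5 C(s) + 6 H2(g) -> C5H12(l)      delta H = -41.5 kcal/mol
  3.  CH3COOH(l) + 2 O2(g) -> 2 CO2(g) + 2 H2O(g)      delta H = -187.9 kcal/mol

delta H = -57.8 kcal/mol

eq. 1 as written: contributes x
eq. 2 reversed (reverse to put C5H12(l) on the reactant side): +41.5 kcal/mol
eq. 3: not needed (CH3COOH(l) appears nowhere else).
-16.3 = (+41.5) + x
x = (-16.3 − (+41.5)) / (1) = -57.8 kcal/mol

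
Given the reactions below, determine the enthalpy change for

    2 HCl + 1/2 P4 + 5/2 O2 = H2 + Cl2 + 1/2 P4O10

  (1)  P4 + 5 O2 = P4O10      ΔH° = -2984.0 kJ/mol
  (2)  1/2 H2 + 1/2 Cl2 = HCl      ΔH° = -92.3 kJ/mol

ΔH° = -1307.4 kJ/mol

(1) × 1/2: (1/2)·(-2984.0) = -1492.0 kJ/mol
(2) reversed and × 2: (-2)·(-92.3) = +184.6 kJ/mol
ΔH° = (1/2)·(-2984.0) + (-2)·(-92.3) = -1307.4 kJ/mol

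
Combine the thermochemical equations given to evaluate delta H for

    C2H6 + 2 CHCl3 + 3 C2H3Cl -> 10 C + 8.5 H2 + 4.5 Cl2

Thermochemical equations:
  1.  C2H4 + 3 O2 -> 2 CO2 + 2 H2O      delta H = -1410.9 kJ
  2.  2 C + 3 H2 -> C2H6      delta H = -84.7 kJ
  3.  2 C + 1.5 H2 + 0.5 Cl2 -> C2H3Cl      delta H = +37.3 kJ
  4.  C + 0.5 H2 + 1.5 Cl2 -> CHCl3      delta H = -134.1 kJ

delta H = 241.0 kJ

eq. 1: not needed.
eq. 2 reversed: +84.7 kJ
eq. 3 reversed and × 3: (-3)·(+37.3) = -111.9 kJ
eq. 4 reversed and × 2: (-2)·(-134.1) = +268.2 kJ
Combining the equations, delta H = (-1)·(-84.7) + (-3)·(+37.3) + (-2)·(-134.1) = 241.0 kJ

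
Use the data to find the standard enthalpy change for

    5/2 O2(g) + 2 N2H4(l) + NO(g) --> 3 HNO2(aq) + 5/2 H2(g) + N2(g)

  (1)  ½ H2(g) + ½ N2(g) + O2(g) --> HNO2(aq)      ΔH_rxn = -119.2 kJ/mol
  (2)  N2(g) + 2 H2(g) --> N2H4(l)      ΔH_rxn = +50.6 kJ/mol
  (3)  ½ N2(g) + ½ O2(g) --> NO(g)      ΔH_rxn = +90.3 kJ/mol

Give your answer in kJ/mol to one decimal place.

(1) × 3 (scale by 3 for the 3 HNO2(aq)): (3)·(-119.2) = -357.6 kJ/mol
(2) reversed and × 2 (N2H4(l) must end up as a reactant; scale by 2 for the 2 N2H4(l)): (-2)·(+50.6) = -101.2 kJ/mol
(3) reversed (reverse to put NO(g) on the reactant side): -90.3 kJ/mol
By Hess's law, ΔH_rxn = (3)·(-119.2) + (-2)·(+50.6) + (-1)·(+90.3) = -549.1 kJ/mol

ΔH_rxn = -549.1 kJ/mol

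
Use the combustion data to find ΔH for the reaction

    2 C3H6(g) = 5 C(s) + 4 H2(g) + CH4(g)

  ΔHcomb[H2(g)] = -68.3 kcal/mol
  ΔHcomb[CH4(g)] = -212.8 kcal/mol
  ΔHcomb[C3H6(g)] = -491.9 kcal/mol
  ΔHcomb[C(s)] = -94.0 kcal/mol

Using ΔH = Σ nΔHc°(reactants) − Σ nΔHc°(products):
= [2·(-491.9)] − [5·(-94.0) + 4·(-68.3) + 1·(-212.8)]
= -27.8 kcal/mol

ΔH = -27.8 kcal/mol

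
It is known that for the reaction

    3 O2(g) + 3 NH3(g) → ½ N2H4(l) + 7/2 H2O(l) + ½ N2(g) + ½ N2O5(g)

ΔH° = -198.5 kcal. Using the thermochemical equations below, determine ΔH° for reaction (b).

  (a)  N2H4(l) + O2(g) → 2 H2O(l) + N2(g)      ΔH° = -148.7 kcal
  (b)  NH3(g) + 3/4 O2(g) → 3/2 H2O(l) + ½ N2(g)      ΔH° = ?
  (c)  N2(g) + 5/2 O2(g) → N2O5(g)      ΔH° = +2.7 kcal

ΔH° = -91.4 kcal

(a) reversed and × 1/2: (-1/2)·(-148.7) = +74.35 kcal
(b) × 3: contributes 3·x
(c) × 1/2: (1/2)·(+2.7) = +1.35 kcal
-198.5 = (+74.35) + (+1.35) + 3·x
x = (-198.5 − (+75.7)) / (3) = -91.4 kcal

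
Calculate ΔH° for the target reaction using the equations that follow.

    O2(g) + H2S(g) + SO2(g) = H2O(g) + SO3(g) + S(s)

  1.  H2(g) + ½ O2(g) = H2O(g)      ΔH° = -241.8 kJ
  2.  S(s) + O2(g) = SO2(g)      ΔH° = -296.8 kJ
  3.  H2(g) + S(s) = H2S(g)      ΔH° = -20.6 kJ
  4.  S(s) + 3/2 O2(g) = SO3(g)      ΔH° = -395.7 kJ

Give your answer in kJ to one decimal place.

eq. 1 as written: -241.8 kJ
eq. 2 reversed: +296.8 kJ
eq. 3 reversed: +20.6 kJ
eq. 4 as written: -395.7 kJ
By Hess's law, ΔH° = (1)·(-241.8) + (-1)·(-296.8) + (-1)·(-20.6) + (1)·(-395.7) = -320.1 kJ

ΔH° = -320.1 kJ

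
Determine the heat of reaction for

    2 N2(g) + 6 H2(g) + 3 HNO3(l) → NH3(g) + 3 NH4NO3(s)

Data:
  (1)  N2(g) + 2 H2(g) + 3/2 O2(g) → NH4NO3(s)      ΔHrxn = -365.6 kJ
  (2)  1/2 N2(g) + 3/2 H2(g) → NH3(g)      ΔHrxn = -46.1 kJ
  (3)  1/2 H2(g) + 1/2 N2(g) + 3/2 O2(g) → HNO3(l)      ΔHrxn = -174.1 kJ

(1) × 3: (3)·(-365.6) = -1096.8 kJ
(2) as written: -46.1 kJ
(3) reversed and × 3: (-3)·(-174.1) = +522.3 kJ
Since enthalpy is a state function, ΔHrxn = (3)·(-365.6) + (1)·(-46.1) + (-3)·(-174.1) = -620.6 kJ

ΔHrxn = -620.6 kJ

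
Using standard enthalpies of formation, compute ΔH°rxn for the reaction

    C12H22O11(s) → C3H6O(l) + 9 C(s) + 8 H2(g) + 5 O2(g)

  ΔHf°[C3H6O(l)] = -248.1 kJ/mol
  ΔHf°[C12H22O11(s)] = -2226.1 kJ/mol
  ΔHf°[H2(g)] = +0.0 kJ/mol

ΔH°rxn = Σ nΔHf°(products) − Σ nΔHf°(reactants).
Products: 1·(-248.1) + 9·(+0.0) + 8·(+0.0) + 5·(+0.0) = -248.1
Reactants: 1·(-2226.1) = -2226.1
ΔH°rxn = (-248.1) − (-2226.1) = 1978.0 kJ/mol

ΔH°rxn = 1978.0 kJ/mol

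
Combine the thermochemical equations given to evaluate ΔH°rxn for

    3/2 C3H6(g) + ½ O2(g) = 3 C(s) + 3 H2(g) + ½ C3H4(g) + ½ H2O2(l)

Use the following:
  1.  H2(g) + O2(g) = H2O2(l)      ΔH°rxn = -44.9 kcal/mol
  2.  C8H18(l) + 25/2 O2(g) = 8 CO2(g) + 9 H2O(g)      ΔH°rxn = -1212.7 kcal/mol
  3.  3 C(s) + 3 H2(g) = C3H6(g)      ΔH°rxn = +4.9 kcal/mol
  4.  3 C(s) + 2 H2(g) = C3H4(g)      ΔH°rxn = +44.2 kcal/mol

ΔH°rxn = -7.7 kcal/mol

eq. 1 × 1/2: (1/2)·(-44.9) = -22.45 kcal/mol
eq. 2: not needed.
eq. 3 reversed and × 3/2: (-3/2)·(+4.9) = -7.35 kcal/mol
eq. 4 × 1/2: (1/2)·(+44.2) = +22.1 kcal/mol
By Hess's law, ΔH°rxn = (-22.45) + (-7.35) + (+22.1) = -7.7 kcal/mol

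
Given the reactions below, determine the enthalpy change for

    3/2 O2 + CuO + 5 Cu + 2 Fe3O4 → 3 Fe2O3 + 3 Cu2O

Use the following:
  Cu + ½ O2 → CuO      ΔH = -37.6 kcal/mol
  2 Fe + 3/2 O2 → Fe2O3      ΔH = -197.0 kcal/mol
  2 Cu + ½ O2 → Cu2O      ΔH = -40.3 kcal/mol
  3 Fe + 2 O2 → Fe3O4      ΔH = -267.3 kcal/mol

ΔH = -139.7 kcal/mol

equation 1 reversed (CuO must end up as a reactant): +37.6 kcal/mol
equation 2 × 3 (scale by 3 for the 3 Fe2O3): (3)·(-197.0) = -591.0 kcal/mol
equation 3 × 3 (scale by 3 for the 3 Cu2O): (3)·(-40.3) = -120.9 kcal/mol
equation 4 reversed and × 2 (reverse to put Fe3O4 on the reactant side; scale by 2 for the 2 Fe3O4): (-2)·(-267.3) = +534.6 kcal/mol
Since enthalpy is a state function, ΔH = (-1)·(-37.6) + (3)·(-197.0) + (3)·(-40.3) + (-2)·(-267.3) = -139.7 kcal/mol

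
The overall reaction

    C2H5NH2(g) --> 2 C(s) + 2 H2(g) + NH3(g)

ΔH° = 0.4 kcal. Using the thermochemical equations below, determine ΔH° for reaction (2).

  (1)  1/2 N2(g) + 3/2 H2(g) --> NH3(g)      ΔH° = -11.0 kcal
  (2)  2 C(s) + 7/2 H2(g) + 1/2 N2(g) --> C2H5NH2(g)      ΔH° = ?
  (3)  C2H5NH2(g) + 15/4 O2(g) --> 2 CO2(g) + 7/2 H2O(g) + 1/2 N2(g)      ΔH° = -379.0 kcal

(1) as written: -11.0 kcal
(2) reversed: contributes −x
(3): not needed.
+0.4 = (-11.0) − x
x = (+0.4 − (-11.0)) / (-1) = -11.4 kcal

ΔH° = -11.4 kcal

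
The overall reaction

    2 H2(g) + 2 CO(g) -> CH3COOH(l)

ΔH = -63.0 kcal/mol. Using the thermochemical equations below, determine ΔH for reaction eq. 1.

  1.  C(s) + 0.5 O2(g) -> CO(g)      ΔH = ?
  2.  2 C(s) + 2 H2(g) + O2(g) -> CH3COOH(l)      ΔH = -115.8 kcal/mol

ΔH = -26.4 kcal/mol

eq. 1 reversed and × 2: contributes −2·x
eq. 2 as written: -115.8 kcal/mol
-63.0 = (-115.8) − 2·x
x = (-63.0 − (-115.8)) / (-2) = -26.4 kcal/mol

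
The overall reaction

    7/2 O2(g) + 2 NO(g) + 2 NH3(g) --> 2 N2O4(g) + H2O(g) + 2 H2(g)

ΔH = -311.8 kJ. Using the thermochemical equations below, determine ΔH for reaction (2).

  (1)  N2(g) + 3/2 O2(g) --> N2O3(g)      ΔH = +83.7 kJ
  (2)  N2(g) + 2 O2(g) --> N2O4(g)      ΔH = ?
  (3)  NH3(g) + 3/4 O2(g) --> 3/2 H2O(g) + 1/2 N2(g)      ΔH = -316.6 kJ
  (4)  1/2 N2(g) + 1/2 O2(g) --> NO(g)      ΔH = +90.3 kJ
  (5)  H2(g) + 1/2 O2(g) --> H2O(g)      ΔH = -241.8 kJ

ΔH = 9.2 kJ

(1): not needed (N2O3(g) appears nowhere else).
(2) × 2 (scale by 2 for the 2 N2O4(g)): contributes 2·x
(3) × 2 (scale by 2 for the 2 NH3(g)): (2)·(-316.6) = -633.2 kJ
(4) reversed and × 2 (NO(g) must end up as a reactant; scale by 2 for the 2 NO(g)): (-2)·(+90.3) = -180.6 kJ
(5) reversed and × 2 (reverse to put H2(g) on the product side; ×2 to match 2 H2(g) in the target): (-2)·(-241.8) = +483.6 kJ
-311.8 = (-633.2) + (-180.6) + (+483.6) + 2·x
x = (-311.8 − (-330.2)) / (2) = 9.2 kJ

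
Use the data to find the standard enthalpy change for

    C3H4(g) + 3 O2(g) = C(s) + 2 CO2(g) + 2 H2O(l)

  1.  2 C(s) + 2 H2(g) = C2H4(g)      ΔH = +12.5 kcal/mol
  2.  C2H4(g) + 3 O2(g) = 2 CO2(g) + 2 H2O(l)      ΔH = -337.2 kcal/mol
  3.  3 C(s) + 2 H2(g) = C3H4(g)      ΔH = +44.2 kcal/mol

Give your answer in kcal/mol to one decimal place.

eq. 1 as written: +12.5 kcal/mol
eq. 2 as written (CO2(g) already on the product side): -337.2 kcal/mol
eq. 3 reversed (reverse to put C3H4(g) on the reactant side): -44.2 kcal/mol
By Hess's law, ΔH = (1)·(+12.5) + (1)·(-337.2) + (-1)·(+44.2) = -368.9 kcal/mol

ΔH = -368.9 kcal/mol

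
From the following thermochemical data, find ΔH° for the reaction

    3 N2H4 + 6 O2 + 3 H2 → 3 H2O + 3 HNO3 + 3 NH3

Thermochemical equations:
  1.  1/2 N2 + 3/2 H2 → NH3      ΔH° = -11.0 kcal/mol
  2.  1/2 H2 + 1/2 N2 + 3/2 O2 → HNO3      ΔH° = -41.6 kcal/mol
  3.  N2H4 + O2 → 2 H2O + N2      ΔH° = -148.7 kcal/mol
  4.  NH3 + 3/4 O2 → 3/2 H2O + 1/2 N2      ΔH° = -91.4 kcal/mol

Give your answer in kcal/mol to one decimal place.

eq. 1 as written: -11.0 kcal/mol
eq. 2 × 3 (scale by 3 for the 3 HNO3): (3)·(-41.6) = -124.8 kcal/mol
eq. 3 × 3 (×3 to match 3 N2H4 in the target): (3)·(-148.7) = -446.1 kcal/mol
eq. 4 reversed and × 2: (-2)·(-91.4) = +182.8 kcal/mol
ΔH° = (-11.0) + (-124.8) + (-446.1) + (+182.8) = -399.1 kcal/mol

ΔH° = -399.1 kcal/mol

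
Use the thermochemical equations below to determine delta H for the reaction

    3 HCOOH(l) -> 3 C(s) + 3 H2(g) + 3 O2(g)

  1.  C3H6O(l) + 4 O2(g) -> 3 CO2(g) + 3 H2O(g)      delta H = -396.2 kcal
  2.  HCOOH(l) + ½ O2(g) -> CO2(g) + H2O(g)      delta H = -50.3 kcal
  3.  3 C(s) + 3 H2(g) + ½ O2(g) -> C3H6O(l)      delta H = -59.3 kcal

delta H = 304.6 kcal

eq. 1 reversed: +396.2 kcal
eq. 2 × 3 (scale by 3 for the 3 HCOOH(l)): (3)·(-50.3) = -150.9 kcal
eq. 3 reversed (C(s) must end up as a product): +59.3 kcal
Summing the manipulated equations, delta H = (-1)·(-396.2) + (3)·(-50.3) + (-1)·(-59.3) = 304.6 kcal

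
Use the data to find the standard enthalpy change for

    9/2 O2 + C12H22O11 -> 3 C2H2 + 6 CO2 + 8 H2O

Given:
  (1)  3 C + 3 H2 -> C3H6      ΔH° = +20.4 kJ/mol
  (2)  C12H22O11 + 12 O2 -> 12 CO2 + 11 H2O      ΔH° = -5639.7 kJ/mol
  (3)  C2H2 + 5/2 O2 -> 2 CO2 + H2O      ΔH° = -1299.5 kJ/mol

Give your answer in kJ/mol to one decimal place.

ΔH° = -1741.2 kJ/mol

(1): not needed.
(2) as written: -5639.7 kJ/mol
(3) reversed and × 3: (-3)·(-1299.5) = +3898.5 kJ/mol
Combining the equations, ΔH° = (1)·(-5639.7) + (-3)·(-1299.5) = -1741.2 kJ/mol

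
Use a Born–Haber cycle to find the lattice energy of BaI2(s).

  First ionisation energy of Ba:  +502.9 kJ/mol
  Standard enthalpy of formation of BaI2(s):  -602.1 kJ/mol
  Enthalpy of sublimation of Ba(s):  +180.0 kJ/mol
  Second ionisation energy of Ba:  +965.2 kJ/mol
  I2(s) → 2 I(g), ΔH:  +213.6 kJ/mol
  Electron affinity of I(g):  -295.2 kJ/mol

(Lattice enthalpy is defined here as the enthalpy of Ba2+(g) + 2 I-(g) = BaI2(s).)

U = -1873.4 kJ/mol

ΔHf° = 1·ΔHsub + 1·(ΣIE) + 1·D(I2) + 2·EA + U
-602.1 = 1·(+180.0) + 1·(+1468.1) + 1·(+213.6) + 2·(-295.2) + U
U = -602.1 − (+1271.3) = -1873.4 kJ/mol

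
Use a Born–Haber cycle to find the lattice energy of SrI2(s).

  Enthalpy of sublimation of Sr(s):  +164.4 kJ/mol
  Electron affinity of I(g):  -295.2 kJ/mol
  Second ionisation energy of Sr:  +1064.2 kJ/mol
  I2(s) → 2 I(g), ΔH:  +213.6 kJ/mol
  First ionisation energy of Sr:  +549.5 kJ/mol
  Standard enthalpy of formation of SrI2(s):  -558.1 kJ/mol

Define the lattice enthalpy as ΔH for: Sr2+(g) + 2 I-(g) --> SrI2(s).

U = -1959.4 kJ/mol

ΔHf° = 1·ΔHsub + 1·(ΣIE) + 1·D(I2) + 2·EA + U
-558.1 = 1·(+164.4) + 1·(+1613.7) + 1·(+213.6) + 2·(-295.2) + U
U = -558.1 − (+1401.3) = -1959.4 kJ/mol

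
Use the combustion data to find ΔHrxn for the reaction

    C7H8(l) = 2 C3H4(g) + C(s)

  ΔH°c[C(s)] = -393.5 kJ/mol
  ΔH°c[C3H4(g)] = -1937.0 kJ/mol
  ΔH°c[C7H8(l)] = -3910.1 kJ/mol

ΔHrxn = 357.4 kJ/mol

With combustion enthalpies, reactants minus products:
= [1·(-3910.1)] − [2·(-1937.0) + 1·(-393.5)]
= 357.4 kJ/mol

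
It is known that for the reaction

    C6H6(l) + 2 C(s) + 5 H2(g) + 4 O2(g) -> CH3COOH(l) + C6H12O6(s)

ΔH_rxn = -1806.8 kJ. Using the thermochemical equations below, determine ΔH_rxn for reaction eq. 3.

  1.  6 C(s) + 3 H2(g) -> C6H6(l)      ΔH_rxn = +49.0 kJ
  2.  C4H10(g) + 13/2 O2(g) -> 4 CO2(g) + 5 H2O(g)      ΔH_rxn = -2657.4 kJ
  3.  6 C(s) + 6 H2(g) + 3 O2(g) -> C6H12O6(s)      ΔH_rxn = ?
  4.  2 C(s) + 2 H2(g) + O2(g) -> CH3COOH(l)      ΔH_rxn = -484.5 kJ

eq. 1 reversed (reverse to put C6H6(l) on the reactant side): -49.0 kJ
eq. 2: not needed (C4H10(g) appears nowhere else).
eq. 3 as written (C6H12O6(s) already on the product side): contributes x
eq. 4 as written (CH3COOH(l) already on the product side): -484.5 kJ
-1806.8 = (-49.0) + (-484.5) + x
x = (-1806.8 − (-533.5)) / (1) = -1273.3 kJ

ΔH_rxn = -1273.3 kJ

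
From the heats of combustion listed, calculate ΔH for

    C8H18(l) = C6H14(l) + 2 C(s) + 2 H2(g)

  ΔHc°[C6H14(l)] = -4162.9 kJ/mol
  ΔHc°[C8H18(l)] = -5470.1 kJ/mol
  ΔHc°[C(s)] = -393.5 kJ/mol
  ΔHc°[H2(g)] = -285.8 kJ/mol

ΔH = 51.4 kJ/mol

With combustion enthalpies, reactants minus products:
= [1·(-5470.1)] − [1·(-4162.9) + 2·(-393.5) + 2·(-285.8)]
= 51.4 kJ/mol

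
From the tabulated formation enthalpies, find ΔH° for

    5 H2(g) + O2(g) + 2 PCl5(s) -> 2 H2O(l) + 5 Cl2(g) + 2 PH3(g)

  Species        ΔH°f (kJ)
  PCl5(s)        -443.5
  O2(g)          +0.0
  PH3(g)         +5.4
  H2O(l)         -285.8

ΔH° = 326.2 kJ

Products: 2·(-285.8) + 5·(+0.0) + 2·(+5.4) = -560.8
Reactants: 5·(+0.0) + 1·(+0.0) + 2·(-443.5) = -887.0
ΔH° = (-560.8) − (-887.0) = 326.2 kJ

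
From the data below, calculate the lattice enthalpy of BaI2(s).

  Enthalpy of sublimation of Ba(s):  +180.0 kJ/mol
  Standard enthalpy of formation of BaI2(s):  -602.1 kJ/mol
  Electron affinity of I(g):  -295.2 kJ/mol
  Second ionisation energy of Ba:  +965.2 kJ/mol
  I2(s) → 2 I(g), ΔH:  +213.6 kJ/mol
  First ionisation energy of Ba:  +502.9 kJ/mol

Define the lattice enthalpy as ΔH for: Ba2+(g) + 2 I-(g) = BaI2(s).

U = -1873.4 kJ/mol

ΔHf° = 1·ΔHsub + 1·(ΣIE) + 1·D(I2) + 2·EA + U
-602.1 = 1·(+180.0) + 1·(+1468.1) + 1·(+213.6) + 2·(-295.2) + U
U = -602.1 − (+1271.3) = -1873.4 kJ/mol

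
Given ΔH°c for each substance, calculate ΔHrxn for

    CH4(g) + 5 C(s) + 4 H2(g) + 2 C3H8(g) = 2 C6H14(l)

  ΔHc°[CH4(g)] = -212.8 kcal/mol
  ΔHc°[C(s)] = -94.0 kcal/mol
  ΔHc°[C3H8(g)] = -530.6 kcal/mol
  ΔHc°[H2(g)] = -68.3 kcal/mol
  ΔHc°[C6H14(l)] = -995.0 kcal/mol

ΔHrxn = -27.2 kcal/mol

With combustion enthalpies, reactants minus products:
= [1·(-212.8) + 5·(-94.0) + 4·(-68.3) + 2·(-530.6)] − [2·(-995.0)]
= -27.2 kcal/mol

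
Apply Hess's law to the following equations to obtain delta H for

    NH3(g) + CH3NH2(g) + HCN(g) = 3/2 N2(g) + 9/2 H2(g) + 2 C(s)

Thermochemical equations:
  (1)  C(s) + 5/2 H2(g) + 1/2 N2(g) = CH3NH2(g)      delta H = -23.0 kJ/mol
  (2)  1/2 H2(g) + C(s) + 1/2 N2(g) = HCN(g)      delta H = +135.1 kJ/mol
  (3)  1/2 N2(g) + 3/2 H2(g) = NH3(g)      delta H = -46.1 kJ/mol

(1) reversed (reverse to put CH3NH2(g) on the reactant side): +23.0 kJ/mol
(2) reversed (reverse to put HCN(g) on the reactant side): -135.1 kJ/mol
(3) reversed (reverse to put NH3(g) on the reactant side): +46.1 kJ/mol
delta H = (-1)·(-23.0) + (-1)·(+135.1) + (-1)·(-46.1) = -66.0 kJ/mol

delta H = -66.0 kJ/mol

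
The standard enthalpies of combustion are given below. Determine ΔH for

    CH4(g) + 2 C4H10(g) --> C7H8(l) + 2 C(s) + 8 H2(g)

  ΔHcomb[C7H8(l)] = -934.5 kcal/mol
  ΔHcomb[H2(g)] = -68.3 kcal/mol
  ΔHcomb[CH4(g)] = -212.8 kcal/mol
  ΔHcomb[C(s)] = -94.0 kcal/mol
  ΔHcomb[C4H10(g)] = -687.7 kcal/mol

Using ΔH = Σ nΔHc°(reactants) − Σ nΔHc°(products):
= [1·(-212.8) + 2·(-687.7)] − [1·(-934.5) + 2·(-94.0) + 8·(-68.3)]
= 80.7 kcal/mol

ΔH = 80.7 kcal/mol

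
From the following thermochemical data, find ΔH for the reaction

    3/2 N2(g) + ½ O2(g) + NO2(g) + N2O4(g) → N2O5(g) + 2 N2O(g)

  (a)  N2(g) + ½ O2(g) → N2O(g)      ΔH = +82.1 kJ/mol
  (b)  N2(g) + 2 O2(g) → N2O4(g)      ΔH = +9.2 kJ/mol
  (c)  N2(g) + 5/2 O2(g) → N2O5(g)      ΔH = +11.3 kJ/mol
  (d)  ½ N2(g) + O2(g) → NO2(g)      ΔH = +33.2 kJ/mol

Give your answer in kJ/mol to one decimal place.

(a) × 2 (scale by 2 for the 2 N2O(g)): (2)·(+82.1) = +164.2 kJ/mol
(b) reversed (reverse to put N2O4(g) on the reactant side): -9.2 kJ/mol
(c) as written (N2O5(g) already on the product side): +11.3 kJ/mol
(d) reversed (NO2(g) must end up as a reactant): -33.2 kJ/mol
Summing the manipulated equations, ΔH = (+164.2) + (-9.2) + (+11.3) + (-33.2) = 133.1 kJ/mol

ΔH = 133.1 kJ/mol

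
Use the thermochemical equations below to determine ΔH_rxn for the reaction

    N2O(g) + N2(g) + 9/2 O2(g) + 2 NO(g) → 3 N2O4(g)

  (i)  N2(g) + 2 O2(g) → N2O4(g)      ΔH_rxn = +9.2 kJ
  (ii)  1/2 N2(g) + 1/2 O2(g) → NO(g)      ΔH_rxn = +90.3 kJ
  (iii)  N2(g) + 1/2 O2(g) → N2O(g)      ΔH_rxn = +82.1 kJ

ΔH_rxn = -235.1 kJ

(i) × 3: (3)·(+9.2) = +27.6 kJ
(ii) reversed and × 2: (-2)·(+90.3) = -180.6 kJ
(iii) reversed: -82.1 kJ
Since enthalpy is a state function, ΔH_rxn = (+27.6) + (-180.6) + (-82.1) = -235.1 kJ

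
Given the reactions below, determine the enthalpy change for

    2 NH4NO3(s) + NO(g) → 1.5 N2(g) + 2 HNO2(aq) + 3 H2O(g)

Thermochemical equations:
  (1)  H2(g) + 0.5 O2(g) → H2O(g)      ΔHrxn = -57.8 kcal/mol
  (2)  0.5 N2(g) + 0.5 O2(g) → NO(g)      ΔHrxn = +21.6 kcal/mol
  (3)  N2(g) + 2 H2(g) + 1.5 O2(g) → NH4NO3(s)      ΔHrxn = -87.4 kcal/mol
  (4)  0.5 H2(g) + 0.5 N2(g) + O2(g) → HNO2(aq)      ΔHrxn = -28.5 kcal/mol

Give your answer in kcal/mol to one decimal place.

(1) × 3 (×3 to match 3 H2O(g) in the target): (3)·(-57.8) = -173.4 kcal/mol
(2) reversed (NO(g) must end up as a reactant): -21.6 kcal/mol
(3) reversed and × 2 (NH4NO3(s) must end up as a reactant; scale by 2 for the 2 NH4NO3(s)): (-2)·(-87.4) = +174.8 kcal/mol
(4) × 2 (×2 to match 2 HNO2(aq) in the target): (2)·(-28.5) = -57.0 kcal/mol
Combining the equations, ΔHrxn = (3)·(-57.8) + (-1)·(+21.6) + (-2)·(-87.4) + (2)·(-28.5) = -77.2 kcal/mol

ΔHrxn = -77.2 kcal/mol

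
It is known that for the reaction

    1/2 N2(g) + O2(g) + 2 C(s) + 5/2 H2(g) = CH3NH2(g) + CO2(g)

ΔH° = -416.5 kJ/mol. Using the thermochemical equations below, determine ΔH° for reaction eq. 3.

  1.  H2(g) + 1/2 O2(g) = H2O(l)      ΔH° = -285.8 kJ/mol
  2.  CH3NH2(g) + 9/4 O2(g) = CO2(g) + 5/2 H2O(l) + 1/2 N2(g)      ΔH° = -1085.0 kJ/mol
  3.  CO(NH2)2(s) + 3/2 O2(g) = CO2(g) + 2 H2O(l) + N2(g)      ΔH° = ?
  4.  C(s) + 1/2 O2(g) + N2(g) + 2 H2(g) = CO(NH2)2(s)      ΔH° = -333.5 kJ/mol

eq. 1 reversed and × 3/2: (-3/2)·(-285.8) = +428.7 kJ/mol
eq. 2 reversed (CH3NH2(g) must end up as a product): +1085.0 kJ/mol
eq. 3 × 2: contributes 2·x
eq. 4 × 2 (scale by 2 for the 2 C(s)): (2)·(-333.5) = -667.0 kJ/mol
-416.5 = (+428.7) + (+1085.0) + (-667.0) + 2·x
x = (-416.5 − (+846.7)) / (2) = -631.6 kJ/mol

ΔH° = -631.6 kJ/mol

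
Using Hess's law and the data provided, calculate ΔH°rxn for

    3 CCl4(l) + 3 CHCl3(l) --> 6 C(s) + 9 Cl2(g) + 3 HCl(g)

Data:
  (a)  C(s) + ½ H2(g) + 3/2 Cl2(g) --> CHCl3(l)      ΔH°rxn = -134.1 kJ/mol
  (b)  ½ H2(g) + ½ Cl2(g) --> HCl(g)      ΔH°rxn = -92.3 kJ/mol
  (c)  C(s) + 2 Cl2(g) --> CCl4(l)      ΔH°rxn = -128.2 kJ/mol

(a) reversed and × 3 (reverse to put CHCl3(l) on the reactant side; scale by 3 for the 3 CHCl3(l)): (-3)·(-134.1) = +402.3 kJ/mol
(b) × 3 (×3 to match 3 HCl(g) in the target): (3)·(-92.3) = -276.9 kJ/mol
(c) reversed and × 3 (reverse to put CCl4(l) on the reactant side; scale by 3 for the 3 CCl4(l)): (-3)·(-128.2) = +384.6 kJ/mol
ΔH°rxn = (+402.3) + (-276.9) + (+384.6) = 510.0 kJ/mol

ΔH°rxn = 510.0 kJ/mol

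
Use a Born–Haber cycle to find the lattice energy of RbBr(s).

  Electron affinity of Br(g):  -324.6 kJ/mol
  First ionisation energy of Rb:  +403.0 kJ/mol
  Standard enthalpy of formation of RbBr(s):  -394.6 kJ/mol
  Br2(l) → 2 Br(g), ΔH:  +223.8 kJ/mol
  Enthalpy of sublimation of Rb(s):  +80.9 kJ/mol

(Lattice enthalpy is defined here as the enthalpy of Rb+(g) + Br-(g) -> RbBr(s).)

U = -665.8 kJ/mol

ΔHf° = 1·ΔHsub + 1·(ΣIE) + 1/2·D(Br2) + 1·EA + U
-394.6 = 1·(+80.9) + 1·(+403.0) + 1/2·(+223.8) + 1·(-324.6) + U
U = -394.6 − (+271.2) = -665.8 kJ/mol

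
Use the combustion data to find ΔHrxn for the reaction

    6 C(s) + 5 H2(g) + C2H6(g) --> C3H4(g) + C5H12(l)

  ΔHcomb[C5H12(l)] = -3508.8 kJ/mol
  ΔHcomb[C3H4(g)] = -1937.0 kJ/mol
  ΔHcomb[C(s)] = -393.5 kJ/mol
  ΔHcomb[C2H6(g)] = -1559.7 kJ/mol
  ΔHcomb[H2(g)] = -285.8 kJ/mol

Using ΔH = Σ nΔHc°(reactants) − Σ nΔHc°(products):
= [6·(-393.5) + 5·(-285.8) + 1·(-1559.7)] − [1·(-1937.0) + 1·(-3508.8)]
= 96.1 kJ/mol

ΔHrxn = 96.1 kJ/mol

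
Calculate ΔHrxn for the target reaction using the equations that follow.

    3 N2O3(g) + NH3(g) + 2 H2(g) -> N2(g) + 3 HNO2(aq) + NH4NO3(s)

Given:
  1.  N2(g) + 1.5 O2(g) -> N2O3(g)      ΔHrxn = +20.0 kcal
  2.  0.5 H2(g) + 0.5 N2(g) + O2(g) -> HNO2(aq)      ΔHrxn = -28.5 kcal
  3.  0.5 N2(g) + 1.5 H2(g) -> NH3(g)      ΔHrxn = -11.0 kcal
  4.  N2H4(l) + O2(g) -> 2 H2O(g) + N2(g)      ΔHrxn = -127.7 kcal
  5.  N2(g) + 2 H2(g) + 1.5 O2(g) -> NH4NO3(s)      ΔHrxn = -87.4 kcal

ΔHrxn = -221.9 kcal

eq. 1 reversed and × 3: (-3)·(+20.0) = -60.0 kcal
eq. 2 × 3: (3)·(-28.5) = -85.5 kcal
eq. 3 reversed: +11.0 kcal
eq. 4: not needed.
eq. 5 as written: -87.4 kcal
Combining the equations, ΔHrxn = (-3)·(+20.0) + (3)·(-28.5) + (-1)·(-11.0) + (1)·(-87.4) = -221.9 kcal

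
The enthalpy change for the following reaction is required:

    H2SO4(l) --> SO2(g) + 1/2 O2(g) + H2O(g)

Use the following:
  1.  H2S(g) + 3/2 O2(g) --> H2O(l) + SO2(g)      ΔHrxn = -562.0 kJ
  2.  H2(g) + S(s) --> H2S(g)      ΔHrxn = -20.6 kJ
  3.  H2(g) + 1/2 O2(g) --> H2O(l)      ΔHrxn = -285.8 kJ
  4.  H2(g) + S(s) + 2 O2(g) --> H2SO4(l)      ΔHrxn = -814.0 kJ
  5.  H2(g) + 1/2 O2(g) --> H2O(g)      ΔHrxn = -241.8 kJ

eq. 1 as written (SO2(g) already on the product side): -562.0 kJ
eq. 2 as written: -20.6 kJ
eq. 3 reversed: +285.8 kJ
eq. 4 reversed (reverse to put H2SO4(l) on the reactant side): +814.0 kJ
eq. 5 as written (H2O(g) already on the product side): -241.8 kJ
ΔHrxn = (-562.0) + (-20.6) + (+285.8) + (+814.0) + (-241.8) = 275.4 kJ

ΔHrxn = 275.4 kJ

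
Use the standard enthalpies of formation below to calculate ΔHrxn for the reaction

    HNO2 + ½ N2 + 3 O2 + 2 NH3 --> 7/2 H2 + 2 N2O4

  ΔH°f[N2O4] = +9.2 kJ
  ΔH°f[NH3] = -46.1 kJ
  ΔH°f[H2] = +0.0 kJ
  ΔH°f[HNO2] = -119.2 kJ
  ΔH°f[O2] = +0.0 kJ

Products: 7/2·(+0.0) + 2·(+9.2) = +18.4
Reactants: 1·(-119.2) + 1/2·(+0.0) + 3·(+0.0) + 2·(-46.1) = -211.4
ΔHrxn = (+18.4) − (-211.4) = 229.8 kJ

ΔHrxn = 229.8 kJ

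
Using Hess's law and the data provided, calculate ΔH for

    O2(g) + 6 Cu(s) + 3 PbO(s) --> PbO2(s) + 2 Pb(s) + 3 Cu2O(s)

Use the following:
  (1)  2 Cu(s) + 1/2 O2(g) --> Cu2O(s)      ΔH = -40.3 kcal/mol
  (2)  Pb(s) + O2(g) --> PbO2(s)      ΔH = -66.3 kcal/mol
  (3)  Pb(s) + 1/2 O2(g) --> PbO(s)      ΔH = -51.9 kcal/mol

(1) × 3: (3)·(-40.3) = -120.9 kcal/mol
(2) as written: -66.3 kcal/mol
(3) reversed and × 3: (-3)·(-51.9) = +155.7 kcal/mol
ΔH = (3)·(-40.3) + (1)·(-66.3) + (-3)·(-51.9) = -31.5 kcal/mol

ΔH = -31.5 kcal/mol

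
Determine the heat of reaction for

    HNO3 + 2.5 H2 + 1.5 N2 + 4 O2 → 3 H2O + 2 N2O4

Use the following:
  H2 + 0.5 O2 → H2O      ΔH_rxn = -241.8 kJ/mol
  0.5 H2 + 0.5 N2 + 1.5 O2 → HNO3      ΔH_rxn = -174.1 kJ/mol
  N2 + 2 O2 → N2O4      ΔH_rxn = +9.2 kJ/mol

ΔH_rxn = -532.9 kJ/mol

equation 1 × 3 (scale by 3 for the 3 H2O): (3)·(-241.8) = -725.4 kJ/mol
equation 2 reversed (HNO3 must end up as a reactant): +174.1 kJ/mol
equation 3 × 2 (scale by 2 for the 2 N2O4): (2)·(+9.2) = +18.4 kJ/mol
Since enthalpy is a state function, ΔH_rxn = (3)·(-241.8) + (-1)·(-174.1) + (2)·(+9.2) = -532.9 kJ/mol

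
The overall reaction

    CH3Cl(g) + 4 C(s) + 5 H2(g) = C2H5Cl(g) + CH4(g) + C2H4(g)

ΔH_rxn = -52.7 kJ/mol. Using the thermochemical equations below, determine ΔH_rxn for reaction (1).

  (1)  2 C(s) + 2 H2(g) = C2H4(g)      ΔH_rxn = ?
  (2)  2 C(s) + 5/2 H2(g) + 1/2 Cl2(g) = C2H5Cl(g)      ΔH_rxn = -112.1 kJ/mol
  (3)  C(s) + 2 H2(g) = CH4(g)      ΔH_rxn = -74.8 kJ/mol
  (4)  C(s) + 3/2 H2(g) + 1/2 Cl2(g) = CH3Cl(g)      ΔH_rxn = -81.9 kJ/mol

(1) as written (C2H4(g) already on the product side): contributes x
(2) as written (C2H5Cl(g) already on the product side): -112.1 kJ/mol
(3) as written (CH4(g) already on the product side): -74.8 kJ/mol
(4) reversed (CH3Cl(g) must end up as a reactant): +81.9 kJ/mol
-52.7 = (-112.1) + (-74.8) + (+81.9) + x
x = (-52.7 − (-105.0)) / (1) = 52.3 kJ/mol

ΔH_rxn = 52.3 kJ/mol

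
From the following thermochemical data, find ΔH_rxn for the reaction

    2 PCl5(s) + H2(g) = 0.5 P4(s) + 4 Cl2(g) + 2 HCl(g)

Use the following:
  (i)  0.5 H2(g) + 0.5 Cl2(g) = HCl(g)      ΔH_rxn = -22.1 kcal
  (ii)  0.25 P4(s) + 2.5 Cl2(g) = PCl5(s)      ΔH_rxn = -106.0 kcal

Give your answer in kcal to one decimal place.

(i) × 2 (scale by 2 for the 2 HCl(g)): (2)·(-22.1) = -44.2 kcal
(ii) reversed and × 2 (PCl5(s) must end up as a reactant; ×2 to match 2 PCl5(s) in the target): (-2)·(-106.0) = +212.0 kcal
Combining the equations, ΔH_rxn = (2)·(-22.1) + (-2)·(-106.0) = 167.8 kcal

ΔH_rxn = 167.8 kcal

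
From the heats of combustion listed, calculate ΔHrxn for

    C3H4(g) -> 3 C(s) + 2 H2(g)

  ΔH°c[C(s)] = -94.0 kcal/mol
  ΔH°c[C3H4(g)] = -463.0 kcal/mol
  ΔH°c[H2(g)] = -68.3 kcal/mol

With combustion enthalpies, reactants minus products:
= [1·(-463.0)] − [3·(-94.0) + 2·(-68.3)]
= -44.4 kcal/mol

ΔHrxn = -44.4 kcal/mol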